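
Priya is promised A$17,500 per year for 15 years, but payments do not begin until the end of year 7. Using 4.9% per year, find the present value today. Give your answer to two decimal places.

A$137,248.84

PV at t=6 (ordinary 15-year annuity): 17500 × a(15|0.049) = 17500 × 10.450175 = 182,878.0678
PV₀ = 182,878.0678 / (1+0.049)^6 = 182,878.0678 / 1.332456 = 137,248.8440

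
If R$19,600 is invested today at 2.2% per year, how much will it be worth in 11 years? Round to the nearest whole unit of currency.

R$24,901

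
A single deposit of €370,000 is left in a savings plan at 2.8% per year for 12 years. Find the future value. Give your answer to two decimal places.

FV = PV·(1+i)^n = 370,000 × 1.392892 = 515,369.9591

€515,369.96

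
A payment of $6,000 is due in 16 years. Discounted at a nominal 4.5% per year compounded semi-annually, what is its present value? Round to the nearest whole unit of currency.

$2,944

Periodic rate i = 0.045/2 = 0.0225; n = 16 × 2 = 32 periods.
Discount factor = (1+0.0225)^(−32) = 0.490652; PV = 6,000 × 0.490652 = 2,943.9140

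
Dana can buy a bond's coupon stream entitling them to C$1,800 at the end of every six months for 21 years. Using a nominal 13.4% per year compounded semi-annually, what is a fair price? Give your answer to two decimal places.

C$25,102.51

Periodic rate i = 0.134/2 = 0.067; n = 21 × 2 = 42 periods.
PV = PMT · [1 − (1+i)^(−n)] / i = 1800 · 13.945839 = 25,102.5102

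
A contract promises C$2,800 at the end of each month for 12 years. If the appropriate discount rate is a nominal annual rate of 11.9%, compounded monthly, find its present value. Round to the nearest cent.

C$214,170.17

Periodic rate i = 0.119/12 = 0.00991667; n = 12 × 12 = 144 periods.
Annuity factor a(144|0.00991667) = 76.489347; PV = 2800 × 76.489347 = 214,170.1715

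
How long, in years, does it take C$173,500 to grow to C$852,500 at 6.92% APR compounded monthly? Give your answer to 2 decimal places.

Periodic rate i = 0.0692/12 = 0.00576667.
n = ln(852500/173500) / ln(1+0.00576667) = ln(4.91354) / 0.005750 = 276.8638 months
= 276.8638/12 years

23.07 years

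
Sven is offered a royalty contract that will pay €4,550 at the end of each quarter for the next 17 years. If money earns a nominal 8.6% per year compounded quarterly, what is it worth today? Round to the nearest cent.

Periodic rate i = 0.086/4 = 0.0215; n = 17 × 4 = 68 periods.
PV = PMT · [1 − (1+i)^(−n)] / i = 4550 · 35.563186 = 161,812.4968

€161,812.50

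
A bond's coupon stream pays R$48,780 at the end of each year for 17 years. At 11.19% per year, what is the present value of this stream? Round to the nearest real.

R$364,097

Annuity factor a(17|0.1119) = 7.464060; PV = 48780 × 7.464060 = 364,096.8467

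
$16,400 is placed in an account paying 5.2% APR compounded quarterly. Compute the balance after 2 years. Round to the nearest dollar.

Periodic rate i = 0.052/4 = 0.013; n = 2 × 4 = 8 periods.
16,400 × (1+0.013)^8 = 16,400 × 1.108857 = 18,185.2557

$18,185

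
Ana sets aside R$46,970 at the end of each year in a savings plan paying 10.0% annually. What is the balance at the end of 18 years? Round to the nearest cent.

R$2,141,793.16

Accumulation factor s(18|0.1) = 45.599173; FV = 46970 × 45.599173 = 2,141,793.1621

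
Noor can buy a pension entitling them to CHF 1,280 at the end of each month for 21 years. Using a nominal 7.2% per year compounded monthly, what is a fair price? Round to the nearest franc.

With 12 periods per year: i = 0.006, n = 252.
PV = 1280 × [1 − (1+0.006)^(−252)] / 0.006 = 1280 × 129.755514 = 166,087.0579

CHF 166,087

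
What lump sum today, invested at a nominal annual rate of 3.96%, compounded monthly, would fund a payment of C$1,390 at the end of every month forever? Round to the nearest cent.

Periodic rate i = 0.0396/12 = 0.0033.
PV = PMT / i = 1390 / 0.0033 = 421,212.1212

C$421,212.12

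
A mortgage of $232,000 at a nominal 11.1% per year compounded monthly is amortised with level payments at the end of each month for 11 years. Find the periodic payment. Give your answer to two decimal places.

With 12 periods per year: i = 0.00925, n = 132.
Annuity-PV factor = 76.043776; PMT = 232000 / 76.043776 = 3,050.8743

$3,050.87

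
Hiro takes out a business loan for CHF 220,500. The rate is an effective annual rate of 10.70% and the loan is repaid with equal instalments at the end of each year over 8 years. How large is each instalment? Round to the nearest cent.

CHF 42,390.42

Annuity-PV factor = 5.201646; PMT = 220500 / 5.201646 = 42,390.4246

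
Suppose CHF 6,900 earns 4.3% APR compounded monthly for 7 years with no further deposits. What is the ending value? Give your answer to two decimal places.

i = 0.043/12 = 0.00358333 per month; n = 7·12 = 84.
FV = 6,900 × (1 + 0.00358333)^84 = 9,318.3298

CHF 9,318.33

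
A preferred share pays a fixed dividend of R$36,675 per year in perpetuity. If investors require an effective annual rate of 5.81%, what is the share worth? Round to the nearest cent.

R$631,239.24

PV = C/r = 36675/0.0581 = 631,239.2427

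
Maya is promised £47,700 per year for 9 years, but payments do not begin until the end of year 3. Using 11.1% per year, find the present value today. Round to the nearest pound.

PV at t=2 (ordinary 9-year annuity): 47700 × a(9|0.111) = 47700 × 5.515592 = 263,093.7153
PV₀ = 263,093.7153 / (1+0.111)^2 = 263,093.7153 / 1.234321 = 213,148.5369

£213,149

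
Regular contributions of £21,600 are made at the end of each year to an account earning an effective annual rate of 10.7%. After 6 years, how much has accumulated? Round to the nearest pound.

£169,628

Accumulation factor s(6|0.107) = 7.853156; FV = 21600 × 7.853156 = 169,628.1728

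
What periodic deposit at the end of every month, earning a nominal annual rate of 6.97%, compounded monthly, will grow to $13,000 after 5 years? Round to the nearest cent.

$181.72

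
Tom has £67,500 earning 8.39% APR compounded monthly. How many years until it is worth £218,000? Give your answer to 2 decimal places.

Periodic rate i = 0.0839/12 = 0.00699167.
(1+i)^n = 218000/67500 = 3.22963, so n = ln 3.22963 / ln 1.00699 = 168.2662 months
= 168.2662/12 years

14.02 years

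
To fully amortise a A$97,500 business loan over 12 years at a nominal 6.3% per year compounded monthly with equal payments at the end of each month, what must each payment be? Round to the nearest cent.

A$966.66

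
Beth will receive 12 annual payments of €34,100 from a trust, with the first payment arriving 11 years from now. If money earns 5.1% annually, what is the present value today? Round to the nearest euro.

€182,757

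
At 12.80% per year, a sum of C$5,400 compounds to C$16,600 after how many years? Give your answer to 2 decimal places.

9.32 years

n = ln(16600/5400) / ln(1+0.128) = ln(3.07407) / 0.120446 = 9.3237 years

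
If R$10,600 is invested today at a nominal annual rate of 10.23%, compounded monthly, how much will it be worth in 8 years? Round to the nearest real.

Periodic rate i = 0.1023/12 = 0.008525; n = 8 × 12 = 96 periods.
10,600 × (1+0.008525)^96 = 10,600 × 2.259020 = 23,945.6163

R$23,946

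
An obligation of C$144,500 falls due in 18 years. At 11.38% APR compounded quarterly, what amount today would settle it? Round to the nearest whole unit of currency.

C$19,172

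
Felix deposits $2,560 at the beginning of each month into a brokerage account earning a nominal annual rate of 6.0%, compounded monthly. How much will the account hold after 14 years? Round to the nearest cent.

$674,857.70

With 12 periods per year: i = 0.005, n = 168.
FV = 2560 × [(1+0.005)^168 − 1] / 0.005 × (1+i) = 2560 × 263.616290 = 674,857.7021
(Beginning-of-period payments → annuity-due factor ×(1+i).)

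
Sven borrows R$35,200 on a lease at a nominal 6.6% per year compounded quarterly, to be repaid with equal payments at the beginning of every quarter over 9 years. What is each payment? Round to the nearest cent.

With 4 periods per year: i = 0.0165, n = 36.
PMT = 35200 / ( [1 − (1+0.0165)^(−36)] / 0.0165 × (1+i) ) = 35200 / 27.427194 = 1,283.3978

R$1,283.40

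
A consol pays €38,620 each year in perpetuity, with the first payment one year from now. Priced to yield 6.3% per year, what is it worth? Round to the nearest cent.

PV = PMT / i = 38620 / 0.063 = 613,015.8730

€613,015.87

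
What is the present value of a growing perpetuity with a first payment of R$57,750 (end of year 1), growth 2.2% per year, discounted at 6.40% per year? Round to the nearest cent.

PV = PMT / (i − g) = 57750 / (0.064 − 0.022) = 57750 / 0.042000 = 1,375,000.0000

R$1,375,000.00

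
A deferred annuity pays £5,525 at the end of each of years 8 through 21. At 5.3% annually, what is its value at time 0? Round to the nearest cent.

£37,378.26

PV at t=7 (ordinary 14-year annuity): 5525 × a(14|0.053) = 5525 × 9.711479 = 53,655.9194
Discount back 7 years: 53,655.9194 × (1+0.053)^(−7) = 53,655.9194 × 0.696629 = 37,378.2567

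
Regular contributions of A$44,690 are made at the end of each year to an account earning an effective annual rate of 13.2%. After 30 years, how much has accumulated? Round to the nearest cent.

FV = 44690 × [(1+0.132)^30 − 1] / 0.132 = 44690 × 304.901831 = 13,626,062.8243

A$13,626,062.82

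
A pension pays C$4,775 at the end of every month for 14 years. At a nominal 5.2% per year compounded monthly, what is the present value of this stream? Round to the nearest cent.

C$568,995.80

Periodic rate i = 0.052/12 = 0.00433333; n = 14 × 12 = 168 periods.
PV = 4775 × [1 − (1+0.00433333)^(−168)] / 0.00433333 = 4775 × 119.161424 = 568,995.7991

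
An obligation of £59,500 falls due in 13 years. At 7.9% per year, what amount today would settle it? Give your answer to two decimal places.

£22,143.09

PV = FV·(1+i)^(−n) = 59,500 × 0.372153 = 22,143.0879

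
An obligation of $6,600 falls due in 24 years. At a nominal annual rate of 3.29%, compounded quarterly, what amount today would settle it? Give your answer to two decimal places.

Periodic rate i = 0.0329/4 = 0.008225; n = 24 × 4 = 96 periods.
PV = 6,600 / (1 + 0.008225)^96 = 6,600 / 2.195414 = 3,006.2672

$3,006.27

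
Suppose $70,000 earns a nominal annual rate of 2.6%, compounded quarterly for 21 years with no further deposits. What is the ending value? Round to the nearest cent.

$120,630.05

Periodic rate i = 0.026/4 = 0.0065; n = 21 × 4 = 84 periods.
FV = 70,000 × (1 + 0.0065)^84 = 120,630.0464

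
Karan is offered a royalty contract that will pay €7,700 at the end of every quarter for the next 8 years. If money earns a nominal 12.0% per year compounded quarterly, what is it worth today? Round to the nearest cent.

i = 0.12/4 = 0.03 per quarter; n = 8·4 = 32.
PV = 7700 × [1 − (1+0.03)^(−32)] / 0.03 = 7700 × 20.388766 = 156,993.4946

€156,993.49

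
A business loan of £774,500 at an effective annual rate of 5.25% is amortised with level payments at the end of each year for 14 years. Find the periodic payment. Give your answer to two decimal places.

PMT = 774500 / ( [1 − (1+0.0525)^(−14)] / 0.0525 ) = 774500 / 9.742301 = 79,498.6749

£79,498.67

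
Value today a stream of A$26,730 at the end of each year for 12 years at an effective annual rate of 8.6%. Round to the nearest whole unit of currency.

A$195,324

PV = 26730 × [1 − (1+0.086)^(−12)] / 0.086 = 26730 × 7.307311 = 195,324.4260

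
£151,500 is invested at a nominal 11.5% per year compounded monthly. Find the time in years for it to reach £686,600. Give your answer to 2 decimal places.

13.20 years

Periodic rate i = 0.115/12 = 0.00958333.
(1+i)^n = 686600/151500 = 4.53201, so n = ln 4.53201 / ln 1.00958 = 158.4413 months
= 158.4413/12 years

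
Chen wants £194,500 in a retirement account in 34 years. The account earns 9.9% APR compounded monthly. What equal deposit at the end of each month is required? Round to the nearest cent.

With 12 periods per year: i = 0.00825, n = 408.
FV-annuity factor = 3341.243126; PMT = 194500 / 3341.243126 = 58.2119

£58.21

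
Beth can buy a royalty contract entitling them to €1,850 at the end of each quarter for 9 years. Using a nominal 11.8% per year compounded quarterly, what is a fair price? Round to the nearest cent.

€40,692.69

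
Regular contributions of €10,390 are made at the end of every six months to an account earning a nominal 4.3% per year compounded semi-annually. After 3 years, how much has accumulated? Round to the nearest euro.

With 2 periods per year: i = 0.0215, n = 6.
Accumulation factor s(6|0.0215) = 6.331895; FV = 10390 × 6.331895 = 65,788.3928

€65,788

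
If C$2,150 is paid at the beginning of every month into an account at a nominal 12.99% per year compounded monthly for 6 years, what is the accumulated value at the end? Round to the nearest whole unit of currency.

Periodic rate i = 0.1299/12 = 0.010825; n = 6 × 12 = 72 periods.
Accumulation factor s(72|0.010825) × (1+i) = 109.351346; FV = 2150 × 109.351346 = 235,105.3930
(Beginning-of-period payments → annuity-due factor ×(1+i).)

C$235,105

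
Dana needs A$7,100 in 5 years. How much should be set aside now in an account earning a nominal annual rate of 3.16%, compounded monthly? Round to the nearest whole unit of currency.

With 12 periods per year: i = 0.00263333, n = 60.
PV = FV·(1+i)^(−n) = 7,100 × 0.854027 = 6,063.5925

A$6,064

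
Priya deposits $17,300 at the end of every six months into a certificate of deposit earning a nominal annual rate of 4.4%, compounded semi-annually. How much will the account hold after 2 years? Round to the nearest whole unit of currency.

i = 0.044/2 = 0.022 per half-year; n = 2·2 = 4.
FV = PMT · [(1+i)^n − 1] / i = 17300 · 4.133947 = 71,517.2770

$71,517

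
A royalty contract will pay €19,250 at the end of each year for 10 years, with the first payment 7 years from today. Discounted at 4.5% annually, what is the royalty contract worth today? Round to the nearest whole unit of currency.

€116,966

PV at t=6 (ordinary 10-year annuity): 19250 × a(10|0.045) = 19250 × 7.912718 = 152,319.8249
PV₀ = 152,319.8249 / (1+0.045)^6 = 152,319.8249 / 1.302260 = 116,965.7444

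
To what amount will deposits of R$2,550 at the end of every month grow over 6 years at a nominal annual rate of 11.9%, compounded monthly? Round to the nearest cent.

R$266,136.14

Periodic rate i = 0.119/12 = 0.00991667; n = 6 × 12 = 72 periods.
FV = 2550 × [(1+0.00991667)^72 − 1] / 0.00991667 = 2550 × 104.367114 = 266,136.1400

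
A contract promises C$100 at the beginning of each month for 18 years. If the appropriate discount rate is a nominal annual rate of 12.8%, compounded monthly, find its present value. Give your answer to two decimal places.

C$8,517.22

i = 0.128/12 = 0.0106667 per month; n = 18·12 = 216.
Annuity factor a(216|0.0106667) × (1+i) = 85.172246; PV = 100 × 85.172246 = 8,517.2246
Payments are at the start of each period, so multiply by (1+i).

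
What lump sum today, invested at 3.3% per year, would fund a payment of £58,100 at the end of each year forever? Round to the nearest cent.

PV = PMT / i = 58100 / 0.033 = 1,760,606.0606

£1,760,606.06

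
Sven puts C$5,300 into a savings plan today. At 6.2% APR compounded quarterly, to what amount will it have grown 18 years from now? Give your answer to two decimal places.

C$16,040.97

i = 0.062/4 = 0.0155 per quarter; n = 18·4 = 72.
FV = PV·(1+i)^n = 5,300 × 3.026598 = 16,040.9715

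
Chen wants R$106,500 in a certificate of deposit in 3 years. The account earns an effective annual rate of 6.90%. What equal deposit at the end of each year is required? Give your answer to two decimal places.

R$33,159.38

FV-annuity factor = 3.211761; PMT = 106500 / 3.211761 = 33,159.3789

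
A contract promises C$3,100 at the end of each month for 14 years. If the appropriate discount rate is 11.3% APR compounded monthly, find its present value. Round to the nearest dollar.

Periodic rate i = 0.113/12 = 0.00941667; n = 14 × 12 = 168 periods.
Annuity factor a(168|0.00941667) = 84.202745; PV = 3100 × 84.202745 = 261,028.5096

C$261,029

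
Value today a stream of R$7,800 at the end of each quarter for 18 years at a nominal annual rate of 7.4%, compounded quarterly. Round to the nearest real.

Periodic rate i = 0.074/4 = 0.0185; n = 18 × 4 = 72 periods.
PV = 7800 × [1 − (1+0.0185)^(−72)] / 0.0185 = 7800 × 39.611837 = 308,972.3277

R$308,972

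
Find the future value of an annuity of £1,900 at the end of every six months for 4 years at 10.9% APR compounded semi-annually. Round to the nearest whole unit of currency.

£18,438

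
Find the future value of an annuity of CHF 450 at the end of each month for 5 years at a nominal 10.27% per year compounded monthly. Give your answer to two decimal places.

i = 0.1027/12 = 0.00855833 per month; n = 5·12 = 60.
FV = PMT · [(1+i)^n − 1] / i = 450 · 77.992133 = 35,096.4597

CHF 35,096.46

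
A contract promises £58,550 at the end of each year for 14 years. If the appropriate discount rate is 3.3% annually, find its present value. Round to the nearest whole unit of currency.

PV = PMT · [1 − (1+i)^(−n)] / i = 58550 · 11.068501 = 648,060.7442

£648,061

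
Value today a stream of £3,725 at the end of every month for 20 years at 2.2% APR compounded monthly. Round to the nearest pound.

£722,726

i = 0.022/12 = 0.00183333 per month; n = 20·12 = 240.
PV = 3725 × [1 − (1+0.00183333)^(−240)] / 0.00183333 = 3725 × 194.020409 = 722,726.0219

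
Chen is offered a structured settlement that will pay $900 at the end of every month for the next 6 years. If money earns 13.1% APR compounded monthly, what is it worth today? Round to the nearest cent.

$44,716.23

Periodic rate i = 0.131/12 = 0.0109167; n = 6 × 12 = 72 periods.
PV = 900 × [1 − (1+0.0109167)^(−72)] / 0.0109167 = 900 × 49.684695 = 44,716.2253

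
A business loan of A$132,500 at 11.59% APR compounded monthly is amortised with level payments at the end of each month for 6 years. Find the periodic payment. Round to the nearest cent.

A$2,562.24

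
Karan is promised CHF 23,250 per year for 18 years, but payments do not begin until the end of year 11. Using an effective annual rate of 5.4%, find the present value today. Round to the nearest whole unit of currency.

CHF 155,722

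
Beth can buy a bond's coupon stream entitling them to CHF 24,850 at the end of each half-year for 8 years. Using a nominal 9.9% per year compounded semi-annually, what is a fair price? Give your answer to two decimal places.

With 2 periods per year: i = 0.0495, n = 16.
PV = 24850 × [1 − (1+0.0495)^(−16)] / 0.0495 = 24850 × 10.876443 = 270,279.6125

CHF 270,279.61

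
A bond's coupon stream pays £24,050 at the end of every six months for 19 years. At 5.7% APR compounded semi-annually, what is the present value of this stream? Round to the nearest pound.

£553,787

Periodic rate i = 0.057/2 = 0.0285; n = 19 × 2 = 38 periods.
Annuity factor a(38|0.0285) = 23.026481; PV = 24050 × 23.026481 = 553,786.8729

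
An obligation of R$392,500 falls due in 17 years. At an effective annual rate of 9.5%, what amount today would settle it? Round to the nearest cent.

R$83,907.28

PV = 392,500 / (1 + 0.095)^17 = 392,500 / 4.677783 = 83,907.2785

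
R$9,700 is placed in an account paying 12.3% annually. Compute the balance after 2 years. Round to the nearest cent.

FV = 9,700 × (1 + 0.123)^2 = 12,232.9513

R$12,232.95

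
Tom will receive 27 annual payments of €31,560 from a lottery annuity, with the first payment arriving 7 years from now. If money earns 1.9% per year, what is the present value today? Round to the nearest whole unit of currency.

€591,118

PV at t=6 (ordinary 27-year annuity): 31560 × a(27|0.019) = 31560 × 20.969208 = 661,788.2086
Discount back 6 years: 661,788.2086 × (1+0.019)^(−6) = 661,788.2086 × 0.893213 = 591,117.6416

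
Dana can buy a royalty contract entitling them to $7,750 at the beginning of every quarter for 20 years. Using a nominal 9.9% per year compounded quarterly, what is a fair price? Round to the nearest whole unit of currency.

$275,497

With 4 periods per year: i = 0.02475, n = 80.
Annuity factor a(80|0.02475) × (1+i) = 35.547939; PV = 7750 × 35.547939 = 275,496.5297
(Beginning-of-period payments → annuity-due factor ×(1+i).)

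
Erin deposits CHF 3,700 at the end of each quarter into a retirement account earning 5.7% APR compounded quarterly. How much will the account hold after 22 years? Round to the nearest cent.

CHF 642,229.93

With 4 periods per year: i = 0.01425, n = 88.
FV = 3700 × [(1+0.01425)^88 − 1] / 0.01425 = 3700 × 173.575657 = 642,229.9317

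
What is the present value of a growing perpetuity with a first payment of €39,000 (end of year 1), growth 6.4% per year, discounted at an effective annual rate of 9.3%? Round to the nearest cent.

€1,344,827.59

PV = D₁/(r − g) = 39000/(0.093 − 0.064) = 1,344,827.5862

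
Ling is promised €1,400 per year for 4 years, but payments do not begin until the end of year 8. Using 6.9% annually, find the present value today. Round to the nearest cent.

Value one period before first payment (t=7): 1400 × [1 − (1+0.069)^(−4)] / 0.069 = 1400 × 3.394872 = 4,752.8208
PV₀ = 4,752.8208 / (1+0.069)^7 = 4,752.8208 / 1.595306 = 2,979.2538

€2,979.25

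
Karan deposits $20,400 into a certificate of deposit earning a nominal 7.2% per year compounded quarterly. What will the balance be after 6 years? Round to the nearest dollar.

With 4 periods per year: i = 0.018, n = 24.
20,400 × (1+0.018)^24 = 20,400 × 1.534429 = 31,302.3425

$31,302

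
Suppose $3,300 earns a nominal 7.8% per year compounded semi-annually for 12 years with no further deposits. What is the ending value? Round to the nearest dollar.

i = 0.078/2 = 0.039 per half-year; n = 12·2 = 24.
FV = PV·(1+i)^n = 3,300 × 2.504801 = 8,265.8417

$8,266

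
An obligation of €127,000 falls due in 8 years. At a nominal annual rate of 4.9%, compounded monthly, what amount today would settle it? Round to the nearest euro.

€85,883

With 12 periods per year: i = 0.00408333, n = 96.
Discount factor = (1+0.00408333)^(−96) = 0.676244; PV = 127,000 × 0.676244 = 85,882.9436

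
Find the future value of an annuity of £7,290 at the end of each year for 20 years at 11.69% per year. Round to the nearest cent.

FV = 7290 × [(1+0.1169)^20 − 1] / 0.1169 = 7290 × 69.513366 = 506,752.4399

£506,752.44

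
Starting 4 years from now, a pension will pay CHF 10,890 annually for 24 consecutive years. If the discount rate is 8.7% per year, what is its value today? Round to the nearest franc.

CHF 84,297

Value one period before first payment (t=3): 10890 × [1 − (1+0.087)^(−24)] / 0.087 = 10890 × 9.941967 = 108,268.0213
Discount back 3 years: 108,268.0213 × (1+0.087)^(−3) = 108,268.0213 × 0.778595 = 84,296.8929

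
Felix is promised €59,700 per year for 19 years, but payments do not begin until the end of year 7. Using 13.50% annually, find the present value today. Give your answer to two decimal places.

Value one period before first payment (t=6): 59700 × [1 − (1+0.135)^(−19)] / 0.135 = 59700 × 6.739456 = 402,345.5238
PV₀ = 402,345.5238 / (1+0.135)^6 = 402,345.5238 / 2.137840 = 188,201.9006

€188,201.90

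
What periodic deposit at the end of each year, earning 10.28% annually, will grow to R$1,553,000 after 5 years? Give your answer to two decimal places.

FV-annuity factor = 6.139222; PMT = 1.553e+06 / 6.139222 = 252,963.6512

R$252,963.65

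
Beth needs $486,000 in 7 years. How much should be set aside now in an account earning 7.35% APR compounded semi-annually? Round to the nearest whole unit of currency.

With 2 periods per year: i = 0.03675, n = 14.
Discount factor = (1+0.03675)^(−14) = 0.603342; PV = 486,000 × 0.603342 = 293,224.0938

$293,224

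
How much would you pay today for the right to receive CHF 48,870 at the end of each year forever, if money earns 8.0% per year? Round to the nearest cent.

CHF 610,875.00

PV = C/r = 48870/0.08 = 610,875.0000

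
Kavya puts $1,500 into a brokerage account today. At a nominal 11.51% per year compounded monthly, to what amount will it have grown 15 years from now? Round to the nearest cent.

Periodic rate i = 0.1151/12 = 0.00959167; n = 15 × 12 = 180 periods.
1,500 × (1+0.00959167)^180 = 1,500 × 5.574890 = 8,362.3348

$8,362.33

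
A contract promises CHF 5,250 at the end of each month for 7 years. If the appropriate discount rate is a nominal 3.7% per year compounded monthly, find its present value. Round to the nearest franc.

i = 0.037/12 = 0.00308333 per month; n = 7·12 = 84.
PV = PMT · [1 − (1+i)^(−n)] / i = 5250 · 73.903578 = 387,993.7840

CHF 387,994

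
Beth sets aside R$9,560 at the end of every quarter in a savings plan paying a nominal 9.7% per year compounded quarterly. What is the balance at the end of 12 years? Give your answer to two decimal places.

R$850,955.20

i = 0.097/4 = 0.02425 per quarter; n = 12·4 = 48.
FV = PMT · [(1+i)^n − 1] / i = 9560 · 89.012050 = 850,955.1997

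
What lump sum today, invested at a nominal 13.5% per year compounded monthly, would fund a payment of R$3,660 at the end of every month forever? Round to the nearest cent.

Periodic rate i = 0.135/12 = 0.01125.
PV = PMT / i = 3660 / 0.01125 = 325,333.3333

R$325,333.33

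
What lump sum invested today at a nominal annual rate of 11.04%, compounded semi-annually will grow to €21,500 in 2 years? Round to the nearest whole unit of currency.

€17,342

Periodic rate i = 0.1104/2 = 0.0552; n = 2 × 2 = 4 periods.
Discount factor = (1+0.0552)^(−4) = 0.806605; PV = 21,500 × 0.806605 = 17,342.0059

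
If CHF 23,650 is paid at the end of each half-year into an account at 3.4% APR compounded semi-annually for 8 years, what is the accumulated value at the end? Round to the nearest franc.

Periodic rate i = 0.034/2 = 0.017; n = 8 × 2 = 16 periods.
FV = 23650 × [(1+0.017)^16 − 1] / 0.017 = 23650 × 18.211158 = 430,693.8898

CHF 430,694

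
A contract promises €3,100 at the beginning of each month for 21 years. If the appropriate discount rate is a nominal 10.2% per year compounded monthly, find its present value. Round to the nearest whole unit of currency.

With 12 periods per year: i = 0.0085, n = 252.
Annuity factor a(252|0.0085) × (1+i) = 104.588865; PV = 3100 × 104.588865 = 324,225.4807
(Beginning-of-period payments → annuity-due factor ×(1+i).)

€324,225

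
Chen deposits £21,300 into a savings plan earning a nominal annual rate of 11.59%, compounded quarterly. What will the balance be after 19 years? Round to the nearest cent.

Periodic rate i = 0.1159/4 = 0.028975; n = 19 × 4 = 76 periods.
FV = PV·(1+i)^n = 21,300 × 8.765296 = 186,700.7968

£186,700.80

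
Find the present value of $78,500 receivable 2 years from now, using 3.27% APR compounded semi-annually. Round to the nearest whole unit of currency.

Periodic rate i = 0.0327/2 = 0.01635; n = 2 × 2 = 4 periods.
PV = 78,500 / (1 + 0.01635)^4 = 78,500 / 1.067021 = 73,569.2775

$73,569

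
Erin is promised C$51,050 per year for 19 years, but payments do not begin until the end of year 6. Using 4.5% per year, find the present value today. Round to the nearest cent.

PV at t=5 (ordinary 19-year annuity): 51050 × a(19|0.045) = 51050 × 12.593294 = 642,887.6379
PV₀ = 642,887.6379 / (1+0.045)^5 = 642,887.6379 / 1.246182 = 515,885.8578

C$515,885.86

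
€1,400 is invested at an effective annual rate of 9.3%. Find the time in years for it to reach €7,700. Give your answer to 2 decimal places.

19.17 years

n = ln(7700/1400) / ln(1+0.093) = ln(5.50000) / 0.088926 = 19.1704 years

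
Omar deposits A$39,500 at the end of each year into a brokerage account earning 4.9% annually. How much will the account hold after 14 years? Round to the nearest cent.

A$768,795.20

Accumulation factor s(14|0.049) = 19.463170; FV = 39500 × 19.463170 = 768,795.2016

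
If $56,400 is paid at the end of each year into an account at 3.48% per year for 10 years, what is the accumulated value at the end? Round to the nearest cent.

$661,039.34

FV = 56400 × [(1+0.0348)^10 − 1] / 0.0348 = 56400 × 11.720556 = 661,039.3360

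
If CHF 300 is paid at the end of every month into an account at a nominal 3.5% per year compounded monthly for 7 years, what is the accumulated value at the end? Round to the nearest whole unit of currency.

i = 0.035/12 = 0.00291667 per month; n = 7·12 = 84.
FV = 300 × [(1+0.00291667)^84 − 1] / 0.00291667 = 300 × 95.028273 = 28,508.4819

CHF 28,508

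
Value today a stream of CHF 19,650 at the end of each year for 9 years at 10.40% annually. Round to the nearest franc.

CHF 111,388

PV = 19650 × [1 − (1+0.104)^(−9)] / 0.104 = 19650 × 5.668586 = 111,387.7090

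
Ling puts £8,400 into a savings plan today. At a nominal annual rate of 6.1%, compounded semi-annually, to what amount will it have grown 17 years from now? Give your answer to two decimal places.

£23,329.81

i = 0.061/2 = 0.0305 per half-year; n = 17·2 = 34.
8,400 × (1+0.0305)^34 = 8,400 × 2.777358 = 23,329.8074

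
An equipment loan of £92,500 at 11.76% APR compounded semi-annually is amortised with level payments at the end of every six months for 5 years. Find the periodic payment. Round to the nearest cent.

£12,496.43

i = 0.1176/2 = 0.0588 per half-year; n = 5·2 = 10.
Annuity-PV factor = 7.402113; PMT = 92500 / 7.402113 = 12,496.4321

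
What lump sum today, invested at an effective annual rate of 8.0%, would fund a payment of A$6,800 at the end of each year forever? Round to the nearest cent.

PV = PMT / i = 6800 / 0.08 = 85,000.0000

A$85,000.00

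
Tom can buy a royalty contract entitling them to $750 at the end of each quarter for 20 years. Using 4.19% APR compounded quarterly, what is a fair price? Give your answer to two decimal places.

$40,491.81

With 4 periods per year: i = 0.010475, n = 80.
PV = 750 × [1 − (1+0.010475)^(−80)] / 0.010475 = 750 × 53.989084 = 40,491.8127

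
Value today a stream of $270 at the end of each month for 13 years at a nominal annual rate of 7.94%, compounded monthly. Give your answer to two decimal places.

With 12 periods per year: i = 0.00661667, n = 156.
Annuity factor a(156|0.00661667) = 97.113010; PV = 270 × 97.113010 = 26,220.5128

$26,220.51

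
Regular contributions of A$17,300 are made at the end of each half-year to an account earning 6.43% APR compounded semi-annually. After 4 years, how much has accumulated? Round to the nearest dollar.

A$155,016

Periodic rate i = 0.0643/2 = 0.03215; n = 4 × 2 = 8 periods.
Accumulation factor s(8|0.03215) = 8.960470; FV = 17300 × 8.960470 = 155,016.1280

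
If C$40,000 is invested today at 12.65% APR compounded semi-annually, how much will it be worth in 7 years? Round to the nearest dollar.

C$94,396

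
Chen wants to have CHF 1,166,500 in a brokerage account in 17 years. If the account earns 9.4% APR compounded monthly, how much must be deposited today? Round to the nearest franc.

Periodic rate i = 0.094/12 = 0.00783333; n = 17 × 12 = 204 periods.
Discount factor = (1+0.00783333)^(−204) = 0.203564; PV = 1,166,500 × 0.203564 = 237,457.6830

CHF 237,458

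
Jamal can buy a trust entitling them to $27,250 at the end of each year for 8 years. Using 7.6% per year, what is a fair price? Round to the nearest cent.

$159,001.25

Annuity factor a(8|0.076) = 5.834908; PV = 27250 × 5.834908 = 159,001.2478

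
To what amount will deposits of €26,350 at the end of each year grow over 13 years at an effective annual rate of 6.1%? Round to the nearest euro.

FV = PMT · [(1+i)^n − 1] / i = 26350 · 19.003859 = 500,751.6829

€500,752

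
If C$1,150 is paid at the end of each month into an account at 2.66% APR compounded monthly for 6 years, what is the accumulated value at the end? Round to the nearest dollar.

With 12 periods per year: i = 0.00221667, n = 72.
FV = 1150 × [(1+0.00221667)^72 − 1] / 0.00221667 = 1150 × 77.970400 = 89,665.9595

C$89,666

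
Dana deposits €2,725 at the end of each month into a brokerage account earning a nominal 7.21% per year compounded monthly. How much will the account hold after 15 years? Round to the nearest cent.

Periodic rate i = 0.0721/12 = 0.00600833; n = 15 × 12 = 180 periods.
FV = 2725 × [(1+0.00600833)^180 − 1] / 0.00600833 = 2725 × 322.813627 = 879,667.1326

€879,667.13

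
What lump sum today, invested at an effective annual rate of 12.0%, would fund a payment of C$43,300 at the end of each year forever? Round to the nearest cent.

C$360,833.33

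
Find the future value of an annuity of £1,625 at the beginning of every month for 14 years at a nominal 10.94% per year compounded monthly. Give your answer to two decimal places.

£646,377.90

i = 0.1094/12 = 0.00911667 per month; n = 14·12 = 168.
FV = 1625 × [(1+0.00911667)^168 − 1] / 0.00911667 × (1+i) = 1625 × 397.771015 = 646,377.8999
(Beginning-of-period payments → annuity-due factor ×(1+i).)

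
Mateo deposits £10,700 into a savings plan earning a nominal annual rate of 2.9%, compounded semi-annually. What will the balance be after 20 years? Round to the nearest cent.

£19,031.19

With 2 periods per year: i = 0.0145, n = 40.
FV = 10,700 × (1 + 0.0145)^40 = 19,031.1851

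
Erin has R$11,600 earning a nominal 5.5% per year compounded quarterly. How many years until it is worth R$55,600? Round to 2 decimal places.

Periodic rate i = 0.055/4 = 0.01375.
n = ln(55600/11600) / ln(1+0.01375) = ln(4.79310) / 0.013656 = 114.7584 quarters
= 114.7584/4 years

28.69 years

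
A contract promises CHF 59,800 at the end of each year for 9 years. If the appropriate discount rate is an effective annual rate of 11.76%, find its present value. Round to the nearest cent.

PV = 59800 × [1 − (1+0.1176)^(−9)] / 0.1176 = 59800 × 5.377213 = 321,557.3380

CHF 321,557.34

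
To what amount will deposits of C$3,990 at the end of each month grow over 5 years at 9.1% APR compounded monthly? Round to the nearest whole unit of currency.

With 12 periods per year: i = 0.00758333, n = 60.
FV = PMT · [(1+i)^n − 1] / i = 3990 · 75.622437 = 301,733.5229

C$301,734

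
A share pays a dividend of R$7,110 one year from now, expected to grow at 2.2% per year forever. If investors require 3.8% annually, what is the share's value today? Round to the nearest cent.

R$444,375.00

PV = D₁/(r − g) = 7110/(0.038 − 0.022) = 444,375.0000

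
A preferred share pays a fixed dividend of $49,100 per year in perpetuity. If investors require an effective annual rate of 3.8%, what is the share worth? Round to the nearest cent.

PV = C/r = 49100/0.038 = 1,292,105.2632

$1,292,105.26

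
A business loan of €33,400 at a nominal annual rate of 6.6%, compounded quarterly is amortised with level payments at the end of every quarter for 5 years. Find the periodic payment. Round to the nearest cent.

€1,974.29

Periodic rate i = 0.066/4 = 0.0165; n = 5 × 4 = 20 periods.
Annuity-PV factor = 16.917434; PMT = 33400 / 16.917434 = 1,974.2947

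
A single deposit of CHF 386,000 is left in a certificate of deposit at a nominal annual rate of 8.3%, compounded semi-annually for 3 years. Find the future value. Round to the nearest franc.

CHF 492,655

With 2 periods per year: i = 0.0415, n = 6.
FV = PV·(1+i)^n = 386,000 × 1.276308 = 492,655.0630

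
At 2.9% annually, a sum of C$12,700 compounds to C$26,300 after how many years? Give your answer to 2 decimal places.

(1+i)^n = 26300/12700 = 2.07087, so n = ln 2.07087 / ln 1.029 = 25.4646 years

25.46 years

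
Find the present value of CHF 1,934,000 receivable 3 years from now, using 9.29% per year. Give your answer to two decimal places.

CHF 1,481,546.18

PV = 1,934,000 / (1 + 0.0929)^3 = 1,934,000 / 1.305393 = 1,481,546.1760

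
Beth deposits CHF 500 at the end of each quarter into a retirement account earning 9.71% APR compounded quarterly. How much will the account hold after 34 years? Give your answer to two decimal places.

i = 0.0971/4 = 0.024275 per quarter; n = 34·4 = 136.
Accumulation factor s(136|0.024275) = 1034.018741; FV = 500 × 1034.018741 = 517,009.3703

CHF 517,009.37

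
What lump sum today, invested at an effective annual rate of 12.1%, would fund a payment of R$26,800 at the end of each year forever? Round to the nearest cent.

PV = C/r = 26800/0.121 = 221,487.6033

R$221,487.60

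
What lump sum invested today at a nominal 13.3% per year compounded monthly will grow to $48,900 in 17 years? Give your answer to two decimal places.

i = 0.133/12 = 0.0110833 per month; n = 17·12 = 204.
Discount factor = (1+0.0110833)^(−204) = 0.105551; PV = 48,900 × 0.105551 = 5,161.4383

$5,161.44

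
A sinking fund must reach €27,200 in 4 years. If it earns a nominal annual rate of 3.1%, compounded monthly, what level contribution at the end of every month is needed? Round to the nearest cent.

€532.99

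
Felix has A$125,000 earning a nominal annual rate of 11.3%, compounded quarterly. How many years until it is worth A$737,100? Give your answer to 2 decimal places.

15.92 years

Periodic rate i = 0.113/4 = 0.02825.
(1+i)^n = 737100/125000 = 5.89680, so n = ln 5.89680 / ln 1.02825 = 63.6941 quarters
= 63.6941/4 years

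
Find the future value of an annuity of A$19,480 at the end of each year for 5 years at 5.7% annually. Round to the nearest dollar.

A$109,155

FV = 19480 × [(1+0.057)^5 − 1] / 0.057 = 19480 × 5.603427 = 109,154.7486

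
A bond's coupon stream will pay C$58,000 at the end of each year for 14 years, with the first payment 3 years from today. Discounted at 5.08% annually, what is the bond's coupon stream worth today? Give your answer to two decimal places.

PV at t=2 (ordinary 14-year annuity): 58000 × a(14|0.0508) = 58000 × 9.848204 = 571,195.8490
PV₀ = 571,195.8490 / (1+0.0508)^2 = 571,195.8490 / 1.104181 = 517,302.9016

C$517,302.90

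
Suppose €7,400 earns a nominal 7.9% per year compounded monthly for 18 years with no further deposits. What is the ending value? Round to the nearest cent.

€30,533.35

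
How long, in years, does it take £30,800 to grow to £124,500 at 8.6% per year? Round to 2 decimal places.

n = ln(124500/30800) / ln(1+0.086) = ln(4.04221) / 0.082501 = 16.9305 years

16.93 years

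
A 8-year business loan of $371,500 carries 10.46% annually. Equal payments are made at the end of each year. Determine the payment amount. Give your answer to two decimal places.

$70,805.77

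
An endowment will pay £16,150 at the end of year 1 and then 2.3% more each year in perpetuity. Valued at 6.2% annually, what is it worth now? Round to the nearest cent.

£414,102.56

PV = PMT / (i − g) = 16150 / (0.062 − 0.023) = 16150 / 0.039000 = 414,102.5641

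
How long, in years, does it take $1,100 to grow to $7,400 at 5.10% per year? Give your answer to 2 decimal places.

(1+i)^n = 7400/1100 = 6.72727, so n = ln 6.72727 / ln 1.051 = 38.3211 years

38.32 years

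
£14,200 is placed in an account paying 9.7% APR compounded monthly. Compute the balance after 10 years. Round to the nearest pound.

£37,313

With 12 periods per year: i = 0.00808333, n = 120.
14,200 × (1+0.00808333)^120 = 14,200 × 2.627678 = 37,313.0282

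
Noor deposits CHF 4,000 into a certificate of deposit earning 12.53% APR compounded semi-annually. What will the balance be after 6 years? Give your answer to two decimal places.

With 2 periods per year: i = 0.06265, n = 12.
FV = PV·(1+i)^n = 4,000 × 2.073399 = 8,293.5974

CHF 8,293.60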